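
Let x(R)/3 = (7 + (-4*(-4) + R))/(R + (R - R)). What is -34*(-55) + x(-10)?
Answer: 18661/10 ≈ 1866.1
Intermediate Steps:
x(R) = 3*(23 + R)/R (x(R) = 3*((7 + (-4*(-4) + R))/(R + (R - R))) = 3*((7 + (16 + R))/(R + 0)) = 3*((23 + R)/R) = 3*(23 + R)/R)
-34*(-55) + x(-10) = -34*(-55) + (3 + 69/(-10)) = 1870 + (3 + 69*(-1/10)) = 1870 + (3 - 69/10) = 1870 - 39/10 = 18661/10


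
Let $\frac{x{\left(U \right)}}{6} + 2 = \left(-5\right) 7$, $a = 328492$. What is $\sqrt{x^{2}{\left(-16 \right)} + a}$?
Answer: $4 \sqrt{23611} \approx 614.63$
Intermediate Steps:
$x{\left(U \right)} = -222$ ($x{\left(U \right)} = -12 + 6 \left(\left(-5\right) 7\right) = -12 + 6 \left(-35\right) = -12 - 210 = -222$)
$\sqrt{x^{2}{\left(-16 \right)} + a} = \sqrt{\left(-222\right)^{2} + 328492} = \sqrt{49284 + 328492} = \sqrt{377776} = 4 \sqrt{23611}$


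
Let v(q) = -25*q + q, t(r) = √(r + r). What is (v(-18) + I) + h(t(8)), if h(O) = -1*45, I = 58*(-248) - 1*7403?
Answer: -21400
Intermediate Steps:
t(r) = √2*√r (t(r) = √(2*r) = √2*√r)
v(q) = -24*q
I = -21787 (I = -14384 - 7403 = -21787)
h(O) = -45
(v(-18) + I) + h(t(8)) = (-24*(-18) - 21787) - 45 = (432 - 21787) - 45 = -21355 - 45 = -21400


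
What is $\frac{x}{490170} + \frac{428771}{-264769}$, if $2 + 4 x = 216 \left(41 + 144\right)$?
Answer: $- \frac{415051542289}{259563641460} \approx -1.599$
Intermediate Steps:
$x = \frac{19979}{2}$ ($x = - \frac{1}{2} + \frac{216 \left(41 + 144\right)}{4} = - \frac{1}{2} + \frac{216 \cdot 185}{4} = - \frac{1}{2} + \frac{1}{4} \cdot 39960 = - \frac{1}{2} + 9990 = \frac{19979}{2} \approx 9989.5$)
$\frac{x}{490170} + \frac{428771}{-264769} = \frac{19979}{2 \cdot 490170} + \frac{428771}{-264769} = \frac{19979}{2} \cdot \frac{1}{490170} + 428771 \left(- \frac{1}{264769}\right) = \frac{19979}{980340} - \frac{428771}{264769} = - \frac{415051542289}{259563641460}$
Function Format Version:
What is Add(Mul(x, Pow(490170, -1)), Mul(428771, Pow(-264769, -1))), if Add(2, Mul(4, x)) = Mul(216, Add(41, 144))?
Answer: Rational(-415051542289, 259563641460) ≈ -1.5990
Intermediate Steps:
x = Rational(19979, 2) (x = Add(Rational(-1, 2), Mul(Rational(1, 4), Mul(216, Add(41, 144)))) = Add(Rational(-1, 2), Mul(Rational(1, 4), Mul(216, 185))) = Add(Rational(-1, 2), Mul(Rational(1, 4), 39960)) = Add(Rational(-1, 2), 9990) = Rational(19979, 2) ≈ 9989.5)
Add(Mul(x, Pow(490170, -1)), Mul(428771, Pow(-264769, -1))) = Add(Mul(Rational(19979, 2), Pow(490170, -1)), Mul(428771, Pow(-264769, -1))) = Add(Mul(Rational(19979, 2), Rational(1, 490170)), Mul(428771, Rational(-1, 264769))) = Add(Rational(19979, 980340), Rational(-428771, 264769)) = Rational(-415051542289, 259563641460)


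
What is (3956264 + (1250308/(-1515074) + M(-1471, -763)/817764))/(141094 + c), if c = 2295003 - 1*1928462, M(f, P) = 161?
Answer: 2450851576958374553/314473022964291180 ≈ 7.7935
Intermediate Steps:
c = 366541 (c = 2295003 - 1928462 = 366541)
(3956264 + (1250308/(-1515074) + M(-1471, -763)/817764))/(141094 + c) = (3956264 + (1250308/(-1515074) + 161/817764))/(141094 + 366541) = (3956264 + (1250308*(-1/1515074) + 161*(1/817764)))/507635 = (3956264 + (-625154/757537 + 161/817764))*(1/507635) = (3956264 - 511106472199/619486487268)*(1/507635) = (2450851576958374553/619486487268)*(1/507635) = 2450851576958374553/314473022964291180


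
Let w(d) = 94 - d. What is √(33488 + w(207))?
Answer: 5*√1335 ≈ 182.69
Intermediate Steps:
√(33488 + w(207)) = √(33488 + (94 - 1*207)) = √(33488 + (94 - 207)) = √(33488 - 113) = √33375 = 5*√1335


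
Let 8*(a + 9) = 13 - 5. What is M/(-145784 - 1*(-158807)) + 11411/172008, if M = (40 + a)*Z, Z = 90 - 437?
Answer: -65235977/82965192 ≈ -0.78631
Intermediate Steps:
a = -8 (a = -9 + (13 - 5)/8 = -9 + (⅛)*8 = -9 + 1 = -8)
Z = -347
M = -11104 (M = (40 - 8)*(-347) = 32*(-347) = -11104)
M/(-145784 - 1*(-158807)) + 11411/172008 = -11104/(-145784 - 1*(-158807)) + 11411/172008 = -11104/(-145784 + 158807) + 11411*(1/172008) = -11104/13023 + 11411/172008 = -65235977/82965192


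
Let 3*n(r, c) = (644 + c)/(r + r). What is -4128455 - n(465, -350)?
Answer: -1919731624/465 ≈ -4.1285e+6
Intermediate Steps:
n(r, c) = (644 + c)/(6*r) (n(r, c) = ((644 + c)/(r + r))/3 = ((644 + c)/((2*r)))/3 = ((644 + c)*(1/(2*r)))/3 = ((644 + c)/(2*r))/3 = (644 + c)/(6*r))
-4128455 - n(465, -350) = -4128455 - (644 - 350)/(6*465) = -4128455 - 294/(6*465) = -4128455 - 1*49/465 = -4128455 - 49/465 = -1919731624/465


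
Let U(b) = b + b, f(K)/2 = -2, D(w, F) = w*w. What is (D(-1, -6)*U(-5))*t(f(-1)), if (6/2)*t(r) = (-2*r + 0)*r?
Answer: 320/3 ≈ 106.67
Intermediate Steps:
D(w, F) = w**2
f(K) = -4 (f(K) = 2*(-2) = -4)
U(b) = 2*b
t(r) = -2*r**2/3 (t(r) = ((-2*r + 0)*r)/3 = ((-2*r)*r)/3 = (-2*r**2)/3 = -2*r**2/3)
(D(-1, -6)*U(-5))*t(f(-1)) = ((-1)**2*(2*(-5)))*(-2/3*(-4)**2) = (1*(-10))*(-2/3*16) = -10*(-32/3) = 320/3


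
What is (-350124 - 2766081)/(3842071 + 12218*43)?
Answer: -207747/291163 ≈ -0.71351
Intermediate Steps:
(-350124 - 2766081)/(3842071 + 12218*43) = -3116205/(3842071 + 525374) = -3116205/4367445 = -3116205*1/4367445 = -207747/291163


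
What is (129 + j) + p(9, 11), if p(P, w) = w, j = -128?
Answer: 12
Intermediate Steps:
(129 + j) + p(9, 11) = (129 - 128) + 11 = 1 + 11 = 12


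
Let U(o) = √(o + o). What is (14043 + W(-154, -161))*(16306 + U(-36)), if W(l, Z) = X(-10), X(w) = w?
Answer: 228822098 + 84198*I*√2 ≈ 2.2882e+8 + 1.1907e+5*I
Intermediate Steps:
W(l, Z) = -10
U(o) = √2*√o (U(o) = √(2*o) = √2*√o)
(14043 + W(-154, -161))*(16306 + U(-36)) = (14043 - 10)*(16306 + √2*√(-36)) = 14033*(16306 + √2*(6*I)) = 14033*(16306 + 6*I*√2) = 228822098 + 84198*I*√2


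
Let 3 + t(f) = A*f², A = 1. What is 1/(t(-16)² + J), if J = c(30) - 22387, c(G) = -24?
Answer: 1/41598 ≈ 2.4040e-5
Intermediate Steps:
t(f) = -3 + f² (t(f) = -3 + 1*f² = -3 + f²)
J = -22411 (J = -24 - 22387 = -22411)
1/(t(-16)² + J) = 1/((-3 + (-16)²)² - 22411) = 1/((-3 + 256)² - 22411) = 1/(253² - 22411) = 1/(64009 - 22411) = 1/41598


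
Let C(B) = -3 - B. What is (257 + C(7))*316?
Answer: 78052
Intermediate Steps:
(257 + C(7))*316 = (257 + (-3 - 1*7))*316 = (257 + (-3 - 7))*316 = (257 - 10)*316 = 247*316 = 78052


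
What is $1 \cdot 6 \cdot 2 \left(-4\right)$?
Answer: $-48$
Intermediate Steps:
$1 \cdot 6 \cdot 2 \left(-4\right) = 1 \cdot 12 \left(-4\right) = 12 \left(-4\right) = -48$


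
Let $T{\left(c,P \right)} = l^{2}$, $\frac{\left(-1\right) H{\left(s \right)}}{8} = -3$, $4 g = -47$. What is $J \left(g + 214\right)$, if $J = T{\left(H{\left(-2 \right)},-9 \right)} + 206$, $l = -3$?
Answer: $\frac{173935}{4} \approx 43484.0$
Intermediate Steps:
$g = - \frac{47}{4}$ ($g = \frac{1}{4} \left(-47\right) = - \frac{47}{4} \approx -11.75$)
$H{\left(s \right)} = 24$ ($H{\left(s \right)} = \left(-8\right) \left(-3\right) = 24$)
$T{\left(c,P \right)} = 9$ ($T{\left(c,P \right)} = \left(-3\right)^{2} = 9$)
$J = 215$ ($J = 9 + 206 = 215$)
$J \left(g + 214\right) = 215 \left(- \frac{47}{4} + 214\right) = 215 \cdot \frac{809}{4} = \frac{173935}{4}$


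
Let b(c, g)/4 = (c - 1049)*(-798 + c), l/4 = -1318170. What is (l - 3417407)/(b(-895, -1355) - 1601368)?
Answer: -457373/608600 ≈ -0.75152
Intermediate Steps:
l = -5272680 (l = 4*(-1318170) = -5272680)
b(c, g) = 4*(-1049 + c)*(-798 + c) (b(c, g) = 4*((c - 1049)*(-798 + c)) = 4*((-1049 + c)*(-798 + c)) = 4*(-1049 + c)*(-798 + c))
(l - 3417407)/(b(-895, -1355) - 1601368) = (-5272680 - 3417407)/((3348408 - 7388*(-895) + 4*(-895)²) - 1601368) = -8690087/((3348408 + 6612260 + 4*801025) - 1601368) = -8690087/((3348408 + 6612260 + 3204100) - 1601368) = -8690087/(13164768 - 1601368) = -8690087/11563400 = -8690087*1/11563400 = -457373/608600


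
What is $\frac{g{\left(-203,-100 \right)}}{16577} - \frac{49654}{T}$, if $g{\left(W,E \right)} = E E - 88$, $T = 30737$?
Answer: $- \frac{518449214}{509527249} \approx -1.0175$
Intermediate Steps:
$g{\left(W,E \right)} = -88 + E^{2}$ ($g{\left(W,E \right)} = E^{2} - 88 = -88 + E^{2}$)
$\frac{g{\left(-203,-100 \right)}}{16577} - \frac{49654}{T} = \frac{-88 + \left(-100\right)^{2}}{16577} - \frac{49654}{30737} = \left(-88 + 10000\right) \frac{1}{16577} - \frac{49654}{30737} = 9912 \cdot \frac{1}{16577} - \frac{49654}{30737} = \frac{9912}{16577} - \frac{49654}{30737} = - \frac{518449214}{509527249}$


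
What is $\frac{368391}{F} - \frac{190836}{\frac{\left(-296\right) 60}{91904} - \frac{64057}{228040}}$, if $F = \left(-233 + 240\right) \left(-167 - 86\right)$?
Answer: $\frac{601176510216687}{1494444413} \approx 4.0227 \cdot 10^{5}$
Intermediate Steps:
$F = -1771$ ($F = 7 \left(-167 - 86\right) = 7 \left(-253\right) = -1771$)
$\frac{368391}{F} - \frac{190836}{\frac{\left(-296\right) 60}{91904} - \frac{64057}{228040}} = \frac{368391}{-1771} - \frac{190836}{\frac{\left(-296\right) 60}{91904} - \frac{64057}{228040}} = 368391 \left(- \frac{1}{1771}\right) - \frac{190836}{\left(-17760\right) \frac{1}{91904} - \frac{64057}{228040}} = - \frac{16017}{77} - \frac{190836}{- \frac{555}{2872} - \frac{64057}{228040}} = - \frac{16017}{77} - \frac{190836}{- \frac{19408369}{40933180}} = - \frac{16017}{77} - - \frac{7811524338480}{19408369} = - \frac{16017}{77} + \frac{7811524338480}{19408369} = \frac{601176510216687}{1494444413}$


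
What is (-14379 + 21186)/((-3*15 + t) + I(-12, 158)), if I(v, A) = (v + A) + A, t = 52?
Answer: 6807/311 ≈ 21.887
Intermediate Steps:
I(v, A) = v + 2*A (I(v, A) = (A + v) + A = v + 2*A)
(-14379 + 21186)/((-3*15 + t) + I(-12, 158)) = (-14379 + 21186)/((-3*15 + 52) + (-12 + 2*158)) = 6807/((-45 + 52) + (-12 + 316)) = 6807/(7 + 304) = 6807/311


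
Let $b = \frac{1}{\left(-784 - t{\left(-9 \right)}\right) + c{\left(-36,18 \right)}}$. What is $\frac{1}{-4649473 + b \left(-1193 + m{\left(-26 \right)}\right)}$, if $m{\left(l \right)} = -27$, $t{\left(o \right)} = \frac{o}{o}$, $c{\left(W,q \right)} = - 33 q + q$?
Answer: $- \frac{1361}{6327931533} \approx -2.1508 \cdot 10^{-7}$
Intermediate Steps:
$c{\left(W,q \right)} = - 32 q$
$t{\left(o \right)} = 1$
$b = - \frac{1}{1361}$ ($b = \frac{1}{\left(-784 - 1\right) - 576} = \frac{1}{-785 - 576} = \frac{1}{-1361} = - \frac{1}{1361} \approx -0.00073475$)
$\frac{1}{-4649473 + b \left(-1193 + m{\left(-26 \right)}\right)} = \frac{1}{-4649473 - \frac{-1193 - 27}{1361}} = \frac{1}{-4649473 - - \frac{1220}{1361}} = \frac{1}{-4649473 + \frac{1220}{1361}} = \frac{1}{- \frac{6327931533}{1361}} = - \frac{1361}{6327931533}$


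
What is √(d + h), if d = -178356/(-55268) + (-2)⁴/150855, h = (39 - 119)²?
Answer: √27819277491716229607845/2084363535 ≈ 80.020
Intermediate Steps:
h = 6400 (h = (-80)² = 6400)
d = 6726694667/2084363535 (d = -178356*(-1/55268) + 16*(1/150855) = 44589/13817 + 16/150855 = 6726694667/2084363535 ≈ 3.2272)
√(d + h) = √(6726694667/2084363535 + 6400) = √(13346653318667/2084363535) = √27819277491716229607845/2084363535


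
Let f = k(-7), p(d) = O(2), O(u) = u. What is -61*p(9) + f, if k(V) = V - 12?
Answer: -141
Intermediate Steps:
p(d) = 2
k(V) = -12 + V
f = -19 (f = -12 - 7 = -19)
-61*p(9) + f = -61*2 - 19 = -122 - 19 = -141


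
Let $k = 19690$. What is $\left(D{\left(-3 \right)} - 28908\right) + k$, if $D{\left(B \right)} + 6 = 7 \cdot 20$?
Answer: $-9084$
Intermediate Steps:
$D{\left(B \right)} = 134$ ($D{\left(B \right)} = -6 + 7 \cdot 20 = -6 + 140 = 134$)
$\left(D{\left(-3 \right)} - 28908\right) + k = \left(134 - 28908\right) + 19690 = -28774 + 19690 = -9084$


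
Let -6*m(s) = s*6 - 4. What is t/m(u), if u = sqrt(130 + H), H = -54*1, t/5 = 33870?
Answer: -50805/34 - 152415*sqrt(19)/34 ≈ -21034.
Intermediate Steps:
t = 169350 (t = 5*33870 = 169350)
H = -54
u = 2*sqrt(19) (u = sqrt(130 - 54) = sqrt(76) = 2*sqrt(19) ≈ 8.7178)
m(s) = 2/3 - s (m(s) = -(s*6 - 4)/6 = -(6*s - 4)/6 = -(-4 + 6*s)/6 = 2/3 - s)
t/m(u) = 169350/(2/3 - 2*sqrt(19))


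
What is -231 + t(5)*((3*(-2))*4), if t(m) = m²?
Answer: -831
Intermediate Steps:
-231 + t(5)*((3*(-2))*4) = -231 + 5²*((3*(-2))*4) = -231 + 25*(-6*4) = -231 + 25*(-24) = -231 - 600 = -831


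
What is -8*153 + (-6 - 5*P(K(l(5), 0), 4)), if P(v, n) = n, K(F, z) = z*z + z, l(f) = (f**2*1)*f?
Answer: -1250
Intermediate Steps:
l(f) = f**3 (l(f) = f**2*f = f**3)
K(F, z) = z + z**2 (K(F, z) = z**2 + z = z + z**2)
-8*153 + (-6 - 5*P(K(l(5), 0), 4)) = -8*153 + (-6 - 5*4) = -1224 + (-6 - 20) = -1224 - 26 = -1250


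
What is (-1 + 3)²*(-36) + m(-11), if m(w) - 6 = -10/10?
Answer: -139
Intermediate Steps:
m(w) = 5 (m(w) = 6 - 10/10 = 6 - 10*⅒ = 6 - 1 = 5)
(-1 + 3)²*(-36) + m(-11) = (-1 + 3)²*(-36) + 5 = 2²*(-36) + 5 = 4*(-36) + 5 = -144 + 5 = -139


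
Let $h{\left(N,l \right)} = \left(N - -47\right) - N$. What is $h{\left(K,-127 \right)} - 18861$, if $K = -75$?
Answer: $-18814$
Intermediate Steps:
$h{\left(N,l \right)} = 47$ ($h{\left(N,l \right)} = \left(N + 47\right) - N = \left(47 + N\right) - N = 47$)
$h{\left(K,-127 \right)} - 18861 = 47 - 18861 = -18814$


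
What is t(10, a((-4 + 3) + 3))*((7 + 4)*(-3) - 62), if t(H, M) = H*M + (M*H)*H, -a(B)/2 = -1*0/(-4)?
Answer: 0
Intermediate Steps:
a(B) = 0 (a(B) = -2*(-1*0)/(-4) = -0*(-1)/4 = -2*0 = 0)
t(H, M) = H*M + M*H² (t(H, M) = H*M + (H*M)*H = H*M + M*H²)
t(10, a((-4 + 3) + 3))*((7 + 4)*(-3) - 62) = (10*0*(1 + 10))*((7 + 4)*(-3) - 62) = (10*0*11)*(11*(-3) - 62) = 0*(-33 - 62) = 0*(-95) = 0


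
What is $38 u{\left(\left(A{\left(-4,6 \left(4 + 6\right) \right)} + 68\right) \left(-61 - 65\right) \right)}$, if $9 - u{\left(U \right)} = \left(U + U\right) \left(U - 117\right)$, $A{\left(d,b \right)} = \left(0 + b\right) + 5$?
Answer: $-21492134658$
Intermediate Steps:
$A{\left(d,b \right)} = 5 + b$ ($A{\left(d,b \right)} = b + 5 = 5 + b$)
$u{\left(U \right)} = 9 - 2 U \left(-117 + U\right)$ ($u{\left(U \right)} = 9 - \left(U + U\right) \left(U - 117\right) = 9 - 2 U \left(-117 + U\right)$)
$38 u{\left(\left(A{\left(-4,6 \left(4 + 6\right) \right)} + 68\right) \left(-61 - 65\right) \right)} = 38 \left(9 - 2 \left(\left(\left(5 + 6 \left(4 + 6\right)\right) + 68\right) \left(-61 - 65\right)\right)^{2} + 234 \left(\left(5 + 6 \left(4 + 6\right)\right) + 68\right) \left(-61 - 65\right)\right) = 38 \left(9 - 2 \left(\left(\left(5 + 6 \cdot 10\right) + 68\right) \left(-126\right)\right)^{2} + 234 \left(\left(5 + 6 \cdot 10\right) + 68\right) \left(-126\right)\right) = 38 \left(9 - 2 \left(\left(\left(5 + 60\right) + 68\right) \left(-126\right)\right)^{2} + 234 \left(\left(5 + 60\right) + 68\right) \left(-126\right)\right) = 38 \left(9 - 2 \left(\left(65 + 68\right) \left(-126\right)\right)^{2} + 234 \left(65 + 68\right) \left(-126\right)\right) = 38 \left(9 - 2 \left(133 \left(-126\right)\right)^{2} + 234 \cdot 133 \left(-126\right)\right) = 38 \left(9 - 2 \left(-16758\right)^{2} + 234 \left(-16758\right)\right) = 38 \left(9 - 561661128 - 3921372\right) = 38 \left(-565582491\right) = -21492134658$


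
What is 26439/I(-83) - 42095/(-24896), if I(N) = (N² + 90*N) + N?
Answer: -78784283/2066368 ≈ -38.127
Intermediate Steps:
I(N) = N² + 91*N
26439/I(-83) - 42095/(-24896) = 26439/((-83*(91 - 83))) - 42095/(-24896) = 26439/((-83*8)) - 42095*(-1/24896) = 26439/(-664) + 42095/24896 = 26439*(-1/664) + 42095/24896 = -26439/664 + 42095/24896 = -78784283/2066368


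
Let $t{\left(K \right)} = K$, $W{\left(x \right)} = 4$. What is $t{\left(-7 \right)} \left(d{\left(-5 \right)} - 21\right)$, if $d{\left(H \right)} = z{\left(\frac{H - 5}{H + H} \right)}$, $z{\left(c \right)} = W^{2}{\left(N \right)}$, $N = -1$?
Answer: $35$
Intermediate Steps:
$z{\left(c \right)} = 16$ ($z{\left(c \right)} = 4^{2} = 16$)
$d{\left(H \right)} = 16$
$t{\left(-7 \right)} \left(d{\left(-5 \right)} - 21\right) = - 7 \left(16 - 21\right) = \left(-7\right) \left(-5\right) = 35$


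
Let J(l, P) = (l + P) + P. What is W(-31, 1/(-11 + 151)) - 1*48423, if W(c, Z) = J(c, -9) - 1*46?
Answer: -48518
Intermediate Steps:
J(l, P) = l + 2*P (J(l, P) = (P + l) + P = l + 2*P)
W(c, Z) = -64 + c (W(c, Z) = (c + 2*(-9)) - 1*46 = (c - 18) - 46 = (-18 + c) - 46 = -64 + c)
W(-31, 1/(-11 + 151)) - 1*48423 = (-64 - 31) - 1*48423 = -95 - 48423 = -48518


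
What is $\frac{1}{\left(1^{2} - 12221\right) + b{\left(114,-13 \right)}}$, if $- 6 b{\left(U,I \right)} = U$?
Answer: $- \frac{1}{12239} \approx -8.1706 \cdot 10^{-5}$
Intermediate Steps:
$b{\left(U,I \right)} = - \frac{U}{6}$
$\frac{1}{\left(1^{2} - 12221\right) + b{\left(114,-13 \right)}} = \frac{1}{\left(1^{2} - 12221\right) - 19} = \frac{1}{\left(1 - 12221\right) - 19} = \frac{1}{-12220 - 19} = \frac{1}{-12239} = - \frac{1}{12239}$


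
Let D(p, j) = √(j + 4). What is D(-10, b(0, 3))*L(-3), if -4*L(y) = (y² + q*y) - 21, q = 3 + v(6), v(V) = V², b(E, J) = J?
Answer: 129*√7/4 ≈ 85.325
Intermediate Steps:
q = 39 (q = 3 + 6² = 3 + 36 = 39)
L(y) = 21/4 - 39*y/4 - y²/4 (L(y) = -((y² + 39*y) - 21)/4 = -(-21 + y² + 39*y)/4 = 21/4 - 39*y/4 - y²/4)
D(p, j) = √(4 + j)
D(-10, b(0, 3))*L(-3) = √(4 + 3)*(21/4 - 39/4*(-3) - ¼*(-3)²) = √7*(21/4 + 117/4 - ¼*9) = √7*(21/4 + 117/4 - 9/4) = √7*(129/4) = 129*√7/4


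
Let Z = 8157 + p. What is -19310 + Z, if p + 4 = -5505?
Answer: -16662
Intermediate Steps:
p = -5509 (p = -4 - 5505 = -5509)
Z = 2648 (Z = 8157 - 5509 = 2648)
-19310 + Z = -19310 + 2648 = -16662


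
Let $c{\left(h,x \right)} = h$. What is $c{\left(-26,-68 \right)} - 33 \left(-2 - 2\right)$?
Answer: $106$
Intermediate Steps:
$c{\left(-26,-68 \right)} - 33 \left(-2 - 2\right) = -26 - 33 \left(-2 - 2\right) = -26 - 33 \left(-4\right) = -26 - -132 = -26 + 132 = 106$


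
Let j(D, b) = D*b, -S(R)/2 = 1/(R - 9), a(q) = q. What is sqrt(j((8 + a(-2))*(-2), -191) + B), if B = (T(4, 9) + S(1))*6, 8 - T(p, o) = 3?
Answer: sqrt(9294)/2 ≈ 48.203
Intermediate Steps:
T(p, o) = 5 (T(p, o) = 8 - 1*3 = 8 - 3 = 5)
S(R) = -2/(-9 + R) (S(R) = -2/(R - 9) = -2/(-9 + R))
B = 63/2 (B = (5 - 2/(-9 + 1))*6 = (5 - 2/(-8))*6 = (5 - 2*(-1/8))*6 = (5 + 1/4)*6 = (21/4)*6 = 63/2 ≈ 31.500)
sqrt(j((8 + a(-2))*(-2), -191) + B) = sqrt(((8 - 2)*(-2))*(-191) + 63/2) = sqrt((6*(-2))*(-191) + 63/2) = sqrt(-12*(-191) + 63/2) = sqrt(2292 + 63/2) = sqrt(4647/2) = sqrt(9294)/2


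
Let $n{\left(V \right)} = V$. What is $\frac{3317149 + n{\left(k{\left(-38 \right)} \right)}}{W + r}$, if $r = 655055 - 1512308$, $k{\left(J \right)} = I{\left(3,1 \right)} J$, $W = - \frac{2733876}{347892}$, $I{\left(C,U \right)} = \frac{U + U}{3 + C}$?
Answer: $- \frac{288501298319}{74558548638} \approx -3.8695$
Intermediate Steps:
$I{\left(C,U \right)} = \frac{2 U}{3 + C}$
$W = - \frac{227823}{28991}$ ($W = \left(-2733876\right) \frac{1}{347892} = - \frac{227823}{28991} \approx -7.8584$)
$k{\left(J \right)} = \frac{J}{3}$ ($k{\left(J \right)} = 2 \cdot 1 \frac{1}{3 + 3} J = 2 \cdot 1 \cdot \frac{1}{6} J = \frac{J}{3}$)
$r = -857253$ ($r = 655055 - 1512308 = -857253$)
$\frac{3317149 + n{\left(k{\left(-38 \right)} \right)}}{W + r} = \frac{3317149 + \frac{1}{3} \left(-38\right)}{- \frac{227823}{28991} - 857253} = \frac{3317149 - \frac{38}{3}}{- \frac{24852849546}{28991}} = \frac{9951409}{3} \left(- \frac{28991}{24852849546}\right) = - \frac{288501298319}{74558548638}$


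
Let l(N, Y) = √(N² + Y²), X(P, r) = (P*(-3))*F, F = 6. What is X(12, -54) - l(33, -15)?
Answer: -216 - 3*√146 ≈ -252.25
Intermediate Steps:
X(P, r) = -18*P (X(P, r) = (P*(-3))*6 = -3*P*6 = -18*P)
X(12, -54) - l(33, -15) = -18*12 - √(33² + (-15)²) = -216 - √(1089 + 225) = -216 - √1314 = -216 - 3*√146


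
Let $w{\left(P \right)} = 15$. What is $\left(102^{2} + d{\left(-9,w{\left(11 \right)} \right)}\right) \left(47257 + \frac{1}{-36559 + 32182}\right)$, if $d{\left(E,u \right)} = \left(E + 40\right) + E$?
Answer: $\frac{2156554376288}{4377} \approx 4.927 \cdot 10^{8}$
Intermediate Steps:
$d{\left(E,u \right)} = 40 + 2 E$ ($d{\left(E,u \right)} = \left(40 + E\right) + E = 40 + 2 E$)
$\left(102^{2} + d{\left(-9,w{\left(11 \right)} \right)}\right) \left(47257 + \frac{1}{-36559 + 32182}\right) = \left(102^{2} + \left(40 + 2 \left(-9\right)\right)\right) \left(47257 + \frac{1}{-36559 + 32182}\right) = \left(10404 + \left(40 - 18\right)\right) \left(47257 + \frac{1}{-4377}\right) = \left(10404 + 22\right) \left(47257 - \frac{1}{4377}\right) = 10426 \cdot \frac{206843888}{4377} = \frac{2156554376288}{4377}$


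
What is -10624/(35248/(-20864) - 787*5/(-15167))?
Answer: 210119007232/28281661 ≈ 7429.5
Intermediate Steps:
-10624/(35248/(-20864) - 787*5/(-15167)) = -10624/(35248*(-1/20864) - 3935*(-1/15167)) = -10624/(-2203/1304 + 3935/15167) = -10624/(-28281661/19777768) = -10624*(-19777768/28281661) = 210119007232/28281661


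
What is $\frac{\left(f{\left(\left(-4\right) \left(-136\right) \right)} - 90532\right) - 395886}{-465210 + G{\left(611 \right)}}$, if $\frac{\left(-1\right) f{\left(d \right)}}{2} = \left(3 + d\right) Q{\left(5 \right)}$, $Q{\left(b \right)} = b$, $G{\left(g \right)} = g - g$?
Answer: $\frac{245944}{232605} \approx 1.0573$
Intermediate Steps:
$G{\left(g \right)} = 0$
$f{\left(d \right)} = -30 - 10 d$ ($f{\left(d \right)} = - 2 \left(3 + d\right) 5 = - 2 \left(15 + 5 d\right) = -30 - 10 d$)
$\frac{\left(f{\left(\left(-4\right) \left(-136\right) \right)} - 90532\right) - 395886}{-465210 + G{\left(611 \right)}} = \frac{\left(\left(-30 - 10 \left(\left(-4\right) \left(-136\right)\right)\right) - 90532\right) - 395886}{-465210 + 0} = \frac{\left(\left(-30 - 5440\right) - 90532\right) - 395886}{-465210} = \left(\left(\left(-30 - 5440\right) - 90532\right) - 395886\right) \left(- \frac{1}{465210}\right) = \left(\left(-5470 - 90532\right) - 395886\right) \left(- \frac{1}{465210}\right) = \left(-96002 - 395886\right) \left(- \frac{1}{465210}\right) = \left(-491888\right) \left(- \frac{1}{465210}\right) = \frac{245944}{232605}$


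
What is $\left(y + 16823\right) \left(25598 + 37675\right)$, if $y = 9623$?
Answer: $1673317758$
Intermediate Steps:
$\left(y + 16823\right) \left(25598 + 37675\right) = \left(9623 + 16823\right) \left(25598 + 37675\right) = 26446 \cdot 63273 = 1673317758$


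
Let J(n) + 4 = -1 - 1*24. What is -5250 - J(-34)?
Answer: -5221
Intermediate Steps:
J(n) = -29 (J(n) = -4 + (-1 - 1*24) = -4 + (-1 - 24) = -4 - 25 = -29)
-5250 - J(-34) = -5250 - 1*(-29) = -5250 + 29 = -5221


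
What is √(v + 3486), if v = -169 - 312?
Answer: √3005 ≈ 54.818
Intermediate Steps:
v = -481
√(v + 3486) = √(-481 + 3486) = √3005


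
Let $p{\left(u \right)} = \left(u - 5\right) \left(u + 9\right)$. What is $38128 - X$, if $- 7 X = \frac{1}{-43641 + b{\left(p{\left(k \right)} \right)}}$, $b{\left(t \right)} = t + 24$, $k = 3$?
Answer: $\frac{11647608335}{305487} \approx 38128.0$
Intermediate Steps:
$p{\left(u \right)} = \left(-5 + u\right) \left(9 + u\right)$
$b{\left(t \right)} = 24 + t$
$X = \frac{1}{305487}$ ($X = - \frac{1}{7 \left(-43641 + \left(24 + \left(-45 + 3^{2} + 4 \cdot 3\right)\right)\right)} = - \frac{1}{7 \left(-43641 + \left(24 + \left(-45 + 9 + 12\right)\right)\right)} = - \frac{1}{7 \left(-43641 + \left(24 - 24\right)\right)} = - \frac{1}{7 \left(-43641 + 0\right)} = - \frac{1}{7 \left(-43641\right)} = \left(- \frac{1}{7}\right) \left(- \frac{1}{43641}\right) = \frac{1}{305487} \approx 3.2735 \cdot 10^{-6}$)
$38128 - X = 38128 - \frac{1}{305487} = \frac{11647608335}{305487}$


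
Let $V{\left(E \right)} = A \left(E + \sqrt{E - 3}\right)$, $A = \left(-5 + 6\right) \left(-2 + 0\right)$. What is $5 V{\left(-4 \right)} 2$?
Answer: $80 - 20 i \sqrt{7} \approx 80.0 - 52.915 i$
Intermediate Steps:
$A = -2$ ($A = 1 \left(-2\right) = -2$)
$V{\left(E \right)} = - 2 E - 2 \sqrt{-3 + E}$ ($V{\left(E \right)} = - 2 \left(E + \sqrt{E - 3}\right) = - 2 \left(E + \sqrt{-3 + E}\right) = - 2 E - 2 \sqrt{-3 + E}$)
$5 V{\left(-4 \right)} 2 = 5 \left(\left(-2\right) \left(-4\right) - 2 \sqrt{-3 - 4}\right) 2 = 5 \left(8 - 2 \sqrt{-7}\right) 2 = 5 \left(8 - 2 i \sqrt{7}\right) 2 = \left(40 - 10 i \sqrt{7}\right) 2 = 80 - 20 i \sqrt{7}$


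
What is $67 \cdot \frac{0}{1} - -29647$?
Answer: $29647$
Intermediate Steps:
$67 \cdot \frac{0}{1} - -29647 = 67 \cdot 0 \cdot 1 + 29647 = 67 \cdot 0 + 29647 = 0 + 29647 = 29647$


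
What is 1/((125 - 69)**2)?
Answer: 1/3136 ≈ 0.00031888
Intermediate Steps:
1/((125 - 69)**2) = 1/(56**2) = 1/3136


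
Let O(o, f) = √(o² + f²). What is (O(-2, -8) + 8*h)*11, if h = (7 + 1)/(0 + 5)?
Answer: 704/5 + 22*√17 ≈ 231.51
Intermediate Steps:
O(o, f) = √(f² + o²)
h = 8/5 ≈ 1.6000
(O(-2, -8) + 8*h)*11 = (√((-8)² + (-2)²) + 8*(8/5))*11 = (√(64 + 4) + 64/5)*11 = (√68 + 64/5)*11 = (2*√17 + 64/5)*11 = (64/5 + 2*√17)*11 = 704/5 + 22*√17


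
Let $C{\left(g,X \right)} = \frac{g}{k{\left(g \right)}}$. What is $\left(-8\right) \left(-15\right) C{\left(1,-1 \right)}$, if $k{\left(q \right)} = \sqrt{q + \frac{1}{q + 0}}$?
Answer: $60 \sqrt{2} \approx 84.853$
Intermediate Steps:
$k{\left(q \right)} = \sqrt{q + \frac{1}{q}}$
$C{\left(g,X \right)} = \frac{g}{\sqrt{g + \frac{1}{g}}}$
$\left(-8\right) \left(-15\right) C{\left(1,-1 \right)} = \left(-8\right) \left(-15\right) 1 \frac{1}{\sqrt{1 + 1^{-1}}} = 120 \cdot 1 \frac{1}{\sqrt{1 + 1}} = 120 \cdot 1 \frac{1}{\sqrt{2}} = 120 \cdot 1 \frac{\sqrt{2}}{2} = 120 \frac{\sqrt{2}}{2} = 60 \sqrt{2}$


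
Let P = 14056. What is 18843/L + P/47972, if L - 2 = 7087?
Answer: 83631615/28339459 ≈ 2.9511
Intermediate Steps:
L = 7089 (L = 2 + 7087 = 7089)
18843/L + P/47972 = 18843/7089 + 14056/47972 = 18843*(1/7089) + 14056*(1/47972) = 6281/2363 + 3514/11993 = 83631615/28339459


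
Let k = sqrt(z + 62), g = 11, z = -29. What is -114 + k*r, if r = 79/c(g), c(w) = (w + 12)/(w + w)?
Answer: -114 + 1738*sqrt(33)/23 ≈ 320.09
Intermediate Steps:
c(w) = (12 + w)/(2*w) (c(w) = (12 + w)/((2*w)) = (12 + w)*(1/(2*w)) = (12 + w)/(2*w))
k = sqrt(33) (k = sqrt(-29 + 62) = sqrt(33) ≈ 5.7446)
r = 1738/23 (r = 79/(((1/2)*(12 + 11)/11)) = 79/(((1/2)*(1/11)*23)) = 79/(23/22) = 79*(22/23) = 1738/23 ≈ 75.565)
-114 + k*r = -114 + sqrt(33)*(1738/23) = -114 + 1738*sqrt(33)/23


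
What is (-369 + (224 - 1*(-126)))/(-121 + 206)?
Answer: -19/85 ≈ -0.22353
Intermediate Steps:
(-369 + (224 - 1*(-126)))/(-121 + 206) = (-369 + (224 + 126))/85 = (-369 + 350)*(1/85) = -19*1/85 = -19/85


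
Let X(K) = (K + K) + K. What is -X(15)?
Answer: -45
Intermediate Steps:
X(K) = 3*K (X(K) = 2*K + K = 3*K)
-X(15) = -3*15 = -1*45 = -45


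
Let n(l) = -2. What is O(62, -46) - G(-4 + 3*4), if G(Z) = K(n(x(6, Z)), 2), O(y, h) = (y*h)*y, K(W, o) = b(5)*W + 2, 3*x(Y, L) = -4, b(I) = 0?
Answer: -176826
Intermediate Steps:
x(Y, L) = -4/3 (x(Y, L) = (⅓)*(-4) = -4/3)
K(W, o) = 2 (K(W, o) = 0*W + 2 = 0 + 2 = 2)
O(y, h) = h*y² (O(y, h) = (h*y)*y = h*y²)
G(Z) = 2
O(62, -46) - G(-4 + 3*4) = -46*62² - 1*2 = -46*3844 - 2 = -176824 - 2 = -176826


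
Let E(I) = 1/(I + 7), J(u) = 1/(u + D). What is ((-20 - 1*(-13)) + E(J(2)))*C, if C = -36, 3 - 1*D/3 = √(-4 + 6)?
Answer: 71364/289 + 6*√2/289 ≈ 246.96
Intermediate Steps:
D = 9 - 3*√2 (D = 9 - 3*√(-4 + 6) = 9 - 3*√2 ≈ 4.7574)
J(u) = 1/(9 + u - 3*√2) (J(u) = 1/(u + (9 - 3*√2)) = 1/(9 + u - 3*√2))
E(I) = 1/(7 + I)
((-20 - 1*(-13)) + E(J(2)))*C = ((-20 - 1*(-13)) + 1/(7 + 1/(9 + 2 - 3*√2)))*(-36) = ((-20 + 13) + 1/(7 + 1/(11 - 3*√2)))*(-36) = (-7 + 1/(7 + 1/(11 - 3*√2)))*(-36) = 252 - 36/(7 + 1/(11 - 3*√2))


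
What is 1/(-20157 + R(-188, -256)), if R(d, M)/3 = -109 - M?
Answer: -1/19716 ≈ -5.0720e-5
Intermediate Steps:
R(d, M) = -327 - 3*M (R(d, M) = 3*(-109 - M) = -327 - 3*M)
1/(-20157 + R(-188, -256)) = 1/(-20157 + (-327 - 3*(-256))) = 1/(-20157 + (-327 + 768)) = 1/(-20157 + 441) = 1/(-19716) = -1/19716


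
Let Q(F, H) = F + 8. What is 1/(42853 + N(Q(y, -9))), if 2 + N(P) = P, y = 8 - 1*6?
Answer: 1/42861 ≈ 2.3331e-5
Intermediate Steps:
y = 2 (y = 8 - 6 = 2)
Q(F, H) = 8 + F
N(P) = -2 + P
1/(42853 + N(Q(y, -9))) = 1/(42853 + (-2 + (8 + 2))) = 1/(42853 + (-2 + 10)) = 1/(42853 + 8) = 1/42861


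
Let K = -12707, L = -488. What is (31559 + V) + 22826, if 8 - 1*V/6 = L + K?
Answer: 133603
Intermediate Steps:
V = 79218 (V = 48 - 6*(-488 - 12707) = 48 - 6*(-13195) = 48 + 79170 = 79218)
(31559 + V) + 22826 = (31559 + 79218) + 22826 = 110777 + 22826 = 133603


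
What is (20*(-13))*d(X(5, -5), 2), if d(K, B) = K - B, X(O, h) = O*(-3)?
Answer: 4420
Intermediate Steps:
X(O, h) = -3*O
(20*(-13))*d(X(5, -5), 2) = (20*(-13))*(-3*5 - 1*2) = -260*(-15 - 2) = -260*(-17) = 4420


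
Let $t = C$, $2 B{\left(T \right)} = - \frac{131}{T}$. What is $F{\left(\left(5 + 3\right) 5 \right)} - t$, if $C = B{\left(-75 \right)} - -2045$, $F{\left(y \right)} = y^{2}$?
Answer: $- \frac{66881}{150} \approx -445.87$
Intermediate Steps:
$B{\left(T \right)} = - \frac{131}{2 T}$ ($B{\left(T \right)} = \frac{\left(-131\right) \frac{1}{T}}{2} = - \frac{131}{2 T}$)
$C = \frac{306881}{150}$ ($C = - \frac{131}{2 \left(-75\right)} - -2045 = \left(- \frac{131}{2}\right) \left(- \frac{1}{75}\right) + 2045 = \frac{131}{150} + 2045 = \frac{306881}{150} \approx 2045.9$)
$t = \frac{306881}{150} \approx 2045.9$
$F{\left(\left(5 + 3\right) 5 \right)} - t = \left(\left(5 + 3\right) 5\right)^{2} - \frac{306881}{150} = \left(8 \cdot 5\right)^{2} - \frac{306881}{150} = 40^{2} - \frac{306881}{150} = 1600 - \frac{306881}{150} = - \frac{66881}{150}$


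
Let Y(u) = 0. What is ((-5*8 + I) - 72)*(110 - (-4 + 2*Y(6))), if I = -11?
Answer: -14022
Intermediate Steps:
((-5*8 + I) - 72)*(110 - (-4 + 2*Y(6))) = ((-5*8 - 11) - 72)*(110 - (-4 + 2*0)) = ((-40 - 11) - 72)*(110 - (-4 + 0)) = (-51 - 72)*(110 - 1*(-4)) = -123*(110 + 4) = -123*114 = -14022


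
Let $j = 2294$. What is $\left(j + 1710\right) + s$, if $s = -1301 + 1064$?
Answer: $3767$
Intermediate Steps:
$s = -237$
$\left(j + 1710\right) + s = \left(2294 + 1710\right) - 237 = 4004 - 237 = 3767$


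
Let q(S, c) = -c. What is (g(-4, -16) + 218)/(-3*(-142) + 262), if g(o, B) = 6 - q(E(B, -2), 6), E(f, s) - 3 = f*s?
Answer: 115/344 ≈ 0.33430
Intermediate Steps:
E(f, s) = 3 + f*s
g(o, B) = 12 (g(o, B) = 6 - (-1)*6 = 6 - 1*(-6) = 6 + 6 = 12)
(g(-4, -16) + 218)/(-3*(-142) + 262) = (12 + 218)/(-3*(-142) + 262) = 230/(426 + 262) = 230/688 = 230*(1/688) = 115/344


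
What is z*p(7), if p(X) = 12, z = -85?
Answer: -1020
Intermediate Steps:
z*p(7) = -85*12 = -1020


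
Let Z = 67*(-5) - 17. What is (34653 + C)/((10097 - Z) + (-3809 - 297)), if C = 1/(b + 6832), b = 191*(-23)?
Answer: 84518668/15470577 ≈ 5.4632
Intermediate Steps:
Z = -352 (Z = -335 - 17 = -352)
b = -4393
C = 1/2439 (C = 1/(-4393 + 6832) = 1/2439 ≈ 0.00041000)
(34653 + C)/((10097 - Z) + (-3809 - 297)) = (34653 + 1/2439)/((10097 - 1*(-352)) + (-3809 - 297)) = 84518668/(2439*((10097 + 352) - 4106)) = 84518668/(2439*(10449 - 4106)) = (84518668/2439)/6343 = (84518668/2439)*(1/6343) = 84518668/15470577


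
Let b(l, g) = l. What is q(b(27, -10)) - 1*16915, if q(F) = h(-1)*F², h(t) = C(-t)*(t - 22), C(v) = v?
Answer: -33682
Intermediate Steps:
h(t) = -t*(-22 + t) (h(t) = (-t)*(t - 22) = (-t)*(-22 + t) = -t*(-22 + t))
q(F) = -23*F² (q(F) = (-(22 - 1*(-1)))*F² = (-(22 + 1))*F² = (-1*23)*F² = -23*F²)
q(b(27, -10)) - 1*16915 = -23*27² - 1*16915 = -23*729 - 16915 = -16767 - 16915 = -33682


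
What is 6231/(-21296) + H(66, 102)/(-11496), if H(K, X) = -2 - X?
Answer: -8677099/30602352 ≈ -0.28354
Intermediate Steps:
6231/(-21296) + H(66, 102)/(-11496) = 6231/(-21296) + (-2 - 1*102)/(-11496) = 6231*(-1/21296) + (-2 - 102)*(-1/11496) = -6231/21296 - 104*(-1/11496) = -6231/21296 + 13/1437 = -8677099/30602352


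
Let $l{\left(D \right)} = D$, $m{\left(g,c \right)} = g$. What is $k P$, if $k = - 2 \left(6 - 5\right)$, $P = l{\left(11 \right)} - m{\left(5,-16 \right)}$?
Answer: $-12$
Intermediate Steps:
$P = 6$ ($P = 11 - 5 = 6$)
$k = -2$ ($k = \left(-2\right) 1 = -2$)
$k P = \left(-2\right) 6 = -12$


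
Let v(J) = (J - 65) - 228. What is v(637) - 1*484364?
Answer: -484020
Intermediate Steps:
v(J) = -293 + J (v(J) = (-65 + J) - 228 = -293 + J)
v(637) - 1*484364 = (-293 + 637) - 1*484364 = 344 - 484364 = -484020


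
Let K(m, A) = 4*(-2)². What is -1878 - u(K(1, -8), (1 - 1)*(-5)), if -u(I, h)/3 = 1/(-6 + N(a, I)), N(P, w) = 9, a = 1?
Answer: -1877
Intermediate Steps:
K(m, A) = 16 (K(m, A) = 4*4 = 16)
u(I, h) = -1 (u(I, h) = -3/(-6 + 9) = -3/3 = -3*⅓ = -1)
-1878 - u(K(1, -8), (1 - 1)*(-5)) = -1878 - 1*(-1) = -1878 + 1 = -1877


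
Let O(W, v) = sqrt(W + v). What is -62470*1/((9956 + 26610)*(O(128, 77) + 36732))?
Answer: -1147324020/24668147954177 + 31235*sqrt(205)/24668147954177 ≈ -4.6492e-5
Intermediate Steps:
-62470*1/((9956 + 26610)*(O(128, 77) + 36732)) = -62470*1/((9956 + 26610)*(sqrt(128 + 77) + 36732)) = -62470*1/(36566*(sqrt(205) + 36732)) = -62470*1/(36566*(36732 + sqrt(205))) = -62470/(1343142312 + 36566*sqrt(205))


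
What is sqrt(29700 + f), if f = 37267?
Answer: sqrt(66967) ≈ 258.78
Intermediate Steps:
sqrt(29700 + f) = sqrt(29700 + 37267) = sqrt(66967)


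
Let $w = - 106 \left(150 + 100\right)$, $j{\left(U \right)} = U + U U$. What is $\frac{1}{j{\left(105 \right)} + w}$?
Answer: $- \frac{1}{15370} \approx -6.5062 \cdot 10^{-5}$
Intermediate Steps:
$j{\left(U \right)} = U + U^{2}$
$w = -26500$ ($w = \left(-106\right) 250 = -26500$)
$\frac{1}{j{\left(105 \right)} + w} = \frac{1}{105 \left(1 + 105\right) - 26500} = \frac{1}{105 \cdot 106 - 26500} = \frac{1}{11130 - 26500} = \frac{1}{-15370} = - \frac{1}{15370}$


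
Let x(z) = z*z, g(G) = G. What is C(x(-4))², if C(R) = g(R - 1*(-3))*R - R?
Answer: 82944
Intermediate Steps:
x(z) = z²
C(R) = -R + R*(3 + R) (C(R) = (R - 1*(-3))*R - R = (R + 3)*R - R = (3 + R)*R - R = R*(3 + R) - R = -R + R*(3 + R))
C(x(-4))² = ((-4)²*(2 + (-4)²))² = (16*(2 + 16))² = (16*18)² = 288² = 82944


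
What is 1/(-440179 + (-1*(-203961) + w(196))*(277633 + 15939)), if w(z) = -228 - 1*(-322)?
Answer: 1/59904394281 ≈ 1.6693e-11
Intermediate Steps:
w(z) = 94 (w(z) = -228 + 322 = 94)
1/(-440179 + (-1*(-203961) + w(196))*(277633 + 15939)) = 1/(-440179 + (-1*(-203961) + 94)*(277633 + 15939)) = 1/(-440179 + (203961 + 94)*293572) = 1/(-440179 + 204055*293572) = 1/(-440179 + 59904834460) = 1/59904394281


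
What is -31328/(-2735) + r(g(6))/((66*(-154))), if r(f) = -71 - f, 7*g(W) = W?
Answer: 2230300249/194589780 ≈ 11.462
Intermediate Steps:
g(W) = W/7
-31328/(-2735) + r(g(6))/((66*(-154))) = -31328/(-2735) + (-71 - 6/7)/((66*(-154))) = -31328*(-1/2735) + (-71 - 1*6/7)/(-10164) = 31328/2735 + (-71 - 6/7)*(-1/10164) = 31328/2735 - 503/7*(-1/10164) = 31328/2735 + 503/71148 = 2230300249/194589780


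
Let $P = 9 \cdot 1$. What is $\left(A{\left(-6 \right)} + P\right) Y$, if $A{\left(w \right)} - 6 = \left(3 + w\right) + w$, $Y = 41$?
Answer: $246$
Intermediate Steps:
$A{\left(w \right)} = 9 + 2 w$ ($A{\left(w \right)} = 6 + \left(\left(3 + w\right) + w\right) = 6 + \left(3 + 2 w\right) = 9 + 2 w$)
$P = 9$
$\left(A{\left(-6 \right)} + P\right) Y = \left(\left(9 + 2 \left(-6\right)\right) + 9\right) 41 = \left(\left(9 - 12\right) + 9\right) 41 = \left(-3 + 9\right) 41 = 6 \cdot 41 = 246$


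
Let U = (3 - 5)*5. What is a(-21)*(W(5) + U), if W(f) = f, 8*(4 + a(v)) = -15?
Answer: 235/8 ≈ 29.375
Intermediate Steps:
a(v) = -47/8 (a(v) = -4 + (⅛)*(-15) = -4 - 15/8 = -47/8)
U = -10 (U = -2*5 = -10)
a(-21)*(W(5) + U) = -47*(5 - 10)/8 = -47/8*(-5) = 235/8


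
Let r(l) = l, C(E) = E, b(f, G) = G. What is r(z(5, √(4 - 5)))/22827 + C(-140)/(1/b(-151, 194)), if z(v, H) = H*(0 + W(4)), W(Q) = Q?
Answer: -27160 + 4*I/22827 ≈ -27160.0 + 0.00017523*I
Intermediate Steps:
z(v, H) = 4*H (z(v, H) = H*(0 + 4) = H*4 = 4*H)
r(z(5, √(4 - 5)))/22827 + C(-140)/(1/b(-151, 194)) = (4*√(4 - 5))/22827 - 140/(1/194) = (4*√(-1))*(1/22827) - 140/1/194 = (4*I)*(1/22827) - 140*194 = 4*I/22827 - 27160 = -27160 + 4*I/22827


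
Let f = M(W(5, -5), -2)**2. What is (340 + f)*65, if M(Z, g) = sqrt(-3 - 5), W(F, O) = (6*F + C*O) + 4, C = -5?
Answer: 21580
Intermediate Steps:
W(F, O) = 4 - 5*O + 6*F (W(F, O) = (6*F - 5*O) + 4 = (-5*O + 6*F) + 4 = 4 - 5*O + 6*F)
M(Z, g) = 2*I*sqrt(2) (M(Z, g) = sqrt(-8) = 2*I*sqrt(2))
f = -8 (f = (2*I*sqrt(2))**2 = -8)
(340 + f)*65 = (340 - 8)*65 = 332*65 = 21580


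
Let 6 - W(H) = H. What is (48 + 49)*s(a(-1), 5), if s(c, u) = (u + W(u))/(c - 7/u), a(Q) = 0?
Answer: -2910/7 ≈ -415.71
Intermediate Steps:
W(H) = 6 - H
s(c, u) = 6/(c - 7/u) (s(c, u) = (u + (6 - u))/(c - 7/u) = 6/(c - 7/u))
(48 + 49)*s(a(-1), 5) = (48 + 49)*(6*5/(-7 + 0*5)) = 97*(6*5/(-7 + 0)) = 97*(6*5/(-7)) = 97*(6*5*(-⅐)) = 97*(-30/7) = -2910/7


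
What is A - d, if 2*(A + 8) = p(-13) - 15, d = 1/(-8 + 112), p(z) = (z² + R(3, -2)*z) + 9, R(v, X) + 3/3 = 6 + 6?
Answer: 207/104 ≈ 1.9904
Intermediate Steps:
R(v, X) = 11 (R(v, X) = -1 + (6 + 6) = -1 + 12 = 11)
p(z) = 9 + z² + 11*z (p(z) = (z² + 11*z) + 9 = 9 + z² + 11*z)
d = 1/104 ≈ 0.0096154
A = 2 (A = -8 + ((9 + (-13)² + 11*(-13)) - 15)/2 = -8 + ((9 + 169 - 143) - 15)/2 = -8 + (35 - 15)/2 = -8 + (½)*20 = -8 + 10 = 2)
A - d = 2 - 1*1/104 = 2 - 1/104 = 207/104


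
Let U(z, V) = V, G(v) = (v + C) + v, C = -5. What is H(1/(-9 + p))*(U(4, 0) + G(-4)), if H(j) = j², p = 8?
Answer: -13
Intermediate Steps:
G(v) = -5 + 2*v (G(v) = (v - 5) + v = (-5 + v) + v = -5 + 2*v)
H(1/(-9 + p))*(U(4, 0) + G(-4)) = (1/(-9 + 8))²*(0 + (-5 + 2*(-4))) = (1/(-1))²*(0 + (-5 - 8)) = (-1)²*(0 - 13) = 1*(-13) = -13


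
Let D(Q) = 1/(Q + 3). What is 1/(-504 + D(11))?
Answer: -14/7055 ≈ -0.0019844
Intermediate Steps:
D(Q) = 1/(3 + Q)
1/(-504 + D(11)) = 1/(-504 + 1/(3 + 11)) = 1/(-504 + 1/14) = 1/(-7055/14) = -14/7055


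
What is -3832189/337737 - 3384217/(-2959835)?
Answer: -10199671831886/999645793395 ≈ -10.203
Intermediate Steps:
-3832189/337737 - 3384217/(-2959835) = -3832189*1/337737 - 3384217*(-1/2959835) = -3832189/337737 + 3384217/2959835 = -10199671831886/999645793395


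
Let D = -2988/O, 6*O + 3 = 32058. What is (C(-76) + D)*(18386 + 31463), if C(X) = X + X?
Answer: -81258655504/10685 ≈ -7.6049e+6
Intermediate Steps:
O = 10685/2 (O = -½ + (⅙)*32058 = -½ + 5343 = 10685/2 ≈ 5342.5)
C(X) = 2*X
D = -5976/10685 (D = -2988/10685/2 = -2988*2/10685 = -5976/10685 ≈ -0.55929)
(C(-76) + D)*(18386 + 31463) = (2*(-76) - 5976/10685)*(18386 + 31463) = (-152 - 5976/10685)*49849 = -1630096/10685*49849 = -81258655504/10685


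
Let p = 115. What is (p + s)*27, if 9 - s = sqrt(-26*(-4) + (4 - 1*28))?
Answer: 3348 - 108*sqrt(5) ≈ 3106.5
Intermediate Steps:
s = 9 - 4*sqrt(5) (s = 9 - sqrt(-26*(-4) + (4 - 1*28)) = 9 - sqrt(104 + (4 - 28)) = 9 - sqrt(104 - 24) = 9 - sqrt(80) = 9 - 4*sqrt(5) ≈ 0.055728)
(p + s)*27 = (115 + (9 - 4*sqrt(5)))*27 = (124 - 4*sqrt(5))*27 = 3348 - 108*sqrt(5)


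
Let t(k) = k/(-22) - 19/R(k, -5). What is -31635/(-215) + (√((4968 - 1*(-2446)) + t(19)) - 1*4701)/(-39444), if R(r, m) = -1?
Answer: 83254777/565364 - √3597154/867768 ≈ 147.26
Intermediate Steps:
t(k) = 19 - k/22 (t(k) = k/(-22) - 19/(-1) = k*(-1/22) - 19*(-1) = -k/22 + 19 = 19 - k/22)
-31635/(-215) + (√((4968 - 1*(-2446)) + t(19)) - 1*4701)/(-39444) = -31635/(-215) + (√((4968 - 1*(-2446)) + (19 - 1/22*19)) - 1*4701)/(-39444) = -31635*(-1/215) + (√((4968 + 2446) + (19 - 19/22)) - 4701)*(-1/39444) = 6327/43 + (√(7414 + 399/22) - 4701)*(-1/39444) = 6327/43 + (√(163507/22) - 4701)*(-1/39444) = 6327/43 + (√3597154/22 - 4701)*(-1/39444) = 6327/43 + (-4701 + √3597154/22)*(-1/39444) = 6327/43 + (1567/13148 - √3597154/867768) = 83254777/565364 - √3597154/867768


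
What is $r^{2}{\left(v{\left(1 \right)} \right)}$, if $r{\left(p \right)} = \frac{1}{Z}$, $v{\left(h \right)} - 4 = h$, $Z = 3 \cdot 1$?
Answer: $\frac{1}{9} \approx 0.11111$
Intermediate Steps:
$Z = 3$
$v{\left(h \right)} = 4 + h$
$r{\left(p \right)} = \frac{1}{3}$
$r^{2}{\left(v{\left(1 \right)} \right)} = \left(\frac{1}{3}\right)^{2} = \frac{1}{9}$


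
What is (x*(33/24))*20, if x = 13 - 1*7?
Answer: 165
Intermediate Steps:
x = 6 (x = 13 - 7 = 6)
(x*(33/24))*20 = (6*(33/24))*20 = (6*(33*(1/24)))*20 = (6*(11/8))*20 = (33/4)*20 = 165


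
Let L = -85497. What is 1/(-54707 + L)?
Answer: -1/140204 ≈ -7.1325e-6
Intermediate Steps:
1/(-54707 + L) = 1/(-54707 - 85497) = 1/(-140204) = -1/140204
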